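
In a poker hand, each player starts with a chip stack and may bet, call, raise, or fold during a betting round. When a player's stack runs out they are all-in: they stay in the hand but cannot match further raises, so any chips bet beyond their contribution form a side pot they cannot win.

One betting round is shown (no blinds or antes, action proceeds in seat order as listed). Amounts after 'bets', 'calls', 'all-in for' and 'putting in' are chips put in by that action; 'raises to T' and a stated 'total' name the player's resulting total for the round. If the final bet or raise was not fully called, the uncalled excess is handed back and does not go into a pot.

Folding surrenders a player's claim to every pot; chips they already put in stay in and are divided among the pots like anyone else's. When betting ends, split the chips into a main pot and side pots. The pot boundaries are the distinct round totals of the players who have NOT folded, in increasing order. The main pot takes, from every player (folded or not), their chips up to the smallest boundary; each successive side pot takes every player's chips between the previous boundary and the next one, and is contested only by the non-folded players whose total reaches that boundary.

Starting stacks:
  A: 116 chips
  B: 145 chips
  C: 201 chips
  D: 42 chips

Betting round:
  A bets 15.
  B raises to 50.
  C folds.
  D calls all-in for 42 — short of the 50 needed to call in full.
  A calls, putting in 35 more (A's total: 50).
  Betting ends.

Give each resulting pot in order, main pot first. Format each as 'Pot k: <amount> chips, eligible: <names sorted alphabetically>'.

Pot 1: 126 chips, eligible: A, B, D
Pot 2: 16 chips, eligible: A, B

Derivation:
Contributions: A=50, B=50, D=42
Folded: C
Pot levels (distinct totals of non-folded players): 42, 50
Layer 1-42: 42 each from A, B, D = 42*3 = 126 chips; eligible A, B, D
Layer 43-50: 8 each from A, B = 8*2 = 16 chips; eligible A, B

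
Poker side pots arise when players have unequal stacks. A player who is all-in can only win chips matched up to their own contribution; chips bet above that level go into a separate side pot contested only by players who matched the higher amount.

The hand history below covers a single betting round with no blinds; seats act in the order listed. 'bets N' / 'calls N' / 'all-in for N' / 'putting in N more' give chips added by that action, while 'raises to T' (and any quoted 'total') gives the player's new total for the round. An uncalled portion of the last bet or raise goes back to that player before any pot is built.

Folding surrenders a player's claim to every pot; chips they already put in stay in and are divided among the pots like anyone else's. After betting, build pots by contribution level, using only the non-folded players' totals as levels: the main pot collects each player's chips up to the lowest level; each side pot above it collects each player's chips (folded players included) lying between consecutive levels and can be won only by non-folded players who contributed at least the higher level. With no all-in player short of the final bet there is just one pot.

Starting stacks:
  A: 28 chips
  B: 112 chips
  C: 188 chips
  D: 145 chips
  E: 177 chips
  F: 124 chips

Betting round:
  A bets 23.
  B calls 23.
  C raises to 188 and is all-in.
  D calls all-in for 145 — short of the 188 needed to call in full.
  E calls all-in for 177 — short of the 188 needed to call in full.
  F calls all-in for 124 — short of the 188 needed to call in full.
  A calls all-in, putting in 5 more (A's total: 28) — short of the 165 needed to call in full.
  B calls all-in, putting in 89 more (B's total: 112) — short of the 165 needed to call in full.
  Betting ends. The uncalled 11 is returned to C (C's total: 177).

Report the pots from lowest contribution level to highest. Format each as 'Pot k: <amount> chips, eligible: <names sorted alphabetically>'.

Contributions (after 11 returned to C): A=28, B=112, C=177, D=145, E=177, F=124
Pot levels (distinct totals of non-folded players): 28, 112, 124, 145, 177
Layer 1-28: 28 each from A, B, C, D, E, F = 28*6 = 168 chips; eligible A, B, C, D, E, F
Layer 29-112: 84 each from B, C, D, E, F = 84*5 = 420 chips; eligible B, C, D, E, F
Layer 113-124: 12 each from C, D, E, F = 12*4 = 48 chips; eligible C, D, E, F
Layer 125-145: 21 each from C, D, E = 21*3 = 63 chips; eligible C, D, E
Layer 146-177: 32 each from C, E = 32*2 = 64 chips; eligible C, E

Pot 1: 168 chips, eligible: A, B, C, D, E, F
Pot 2: 420 chips, eligible: B, C, D, E, F
Pot 3: 48 chips, eligible: C, D, E, F
Pot 4: 63 chips, eligible: C, D, E
Pot 5: 64 chips, eligible: C, E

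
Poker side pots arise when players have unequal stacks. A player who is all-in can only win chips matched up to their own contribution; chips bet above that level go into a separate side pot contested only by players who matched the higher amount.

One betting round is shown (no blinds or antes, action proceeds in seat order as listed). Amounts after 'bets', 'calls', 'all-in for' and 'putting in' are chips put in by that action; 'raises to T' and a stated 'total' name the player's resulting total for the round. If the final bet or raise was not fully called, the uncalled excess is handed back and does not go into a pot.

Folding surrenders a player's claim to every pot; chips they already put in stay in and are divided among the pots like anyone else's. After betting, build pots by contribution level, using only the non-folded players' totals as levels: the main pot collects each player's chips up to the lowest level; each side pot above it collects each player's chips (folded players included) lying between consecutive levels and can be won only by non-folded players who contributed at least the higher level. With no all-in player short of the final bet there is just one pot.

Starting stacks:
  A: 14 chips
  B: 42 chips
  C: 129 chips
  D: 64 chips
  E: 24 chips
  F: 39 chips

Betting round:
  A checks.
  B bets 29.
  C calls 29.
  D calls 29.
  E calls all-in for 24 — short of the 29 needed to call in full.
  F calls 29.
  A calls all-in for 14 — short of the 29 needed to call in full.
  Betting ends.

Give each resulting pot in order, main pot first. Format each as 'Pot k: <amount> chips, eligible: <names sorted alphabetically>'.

Pot 1: 84 chips, eligible: A, B, C, D, E, F
Pot 2: 50 chips, eligible: B, C, D, E, F
Pot 3: 20 chips, eligible: B, C, D, F

Derivation:
Contributions: A=14, B=29, C=29, D=29, E=24, F=29
Pot levels (distinct totals of non-folded players): 14, 24, 29
Layer 1-14: 14 each from A, B, C, D, E, F = 14*6 = 84 chips; eligible A, B, C, D, E, F
Layer 15-24: 10 each from B, C, D, E, F = 10*5 = 50 chips; eligible B, C, D, E, F
Layer 25-29: 5 each from B, C, D, F = 5*4 = 20 chips; eligible B, C, D, F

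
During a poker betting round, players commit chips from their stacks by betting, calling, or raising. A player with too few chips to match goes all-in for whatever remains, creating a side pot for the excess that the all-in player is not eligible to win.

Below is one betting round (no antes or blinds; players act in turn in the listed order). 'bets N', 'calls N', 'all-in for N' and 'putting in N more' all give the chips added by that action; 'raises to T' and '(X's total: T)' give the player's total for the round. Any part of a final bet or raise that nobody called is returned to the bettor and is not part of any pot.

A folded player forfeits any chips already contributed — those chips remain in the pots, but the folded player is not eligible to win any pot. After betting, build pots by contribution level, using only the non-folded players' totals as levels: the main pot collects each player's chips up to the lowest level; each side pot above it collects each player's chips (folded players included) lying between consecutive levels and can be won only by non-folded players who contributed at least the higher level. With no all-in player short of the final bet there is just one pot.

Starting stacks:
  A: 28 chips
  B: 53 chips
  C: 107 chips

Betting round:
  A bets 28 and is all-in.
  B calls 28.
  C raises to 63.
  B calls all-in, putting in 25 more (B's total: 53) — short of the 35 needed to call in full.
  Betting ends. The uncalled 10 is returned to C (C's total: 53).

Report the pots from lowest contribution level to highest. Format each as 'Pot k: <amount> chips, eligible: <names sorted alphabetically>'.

Pot 1: 84 chips, eligible: A, B, C
Pot 2: 50 chips, eligible: B, C

Derivation:
Contributions (after 10 returned to C): A=28, B=53, C=53
Pot levels (distinct totals of non-folded players): 28, 53
Layer 1-28: 28 each from A, B, C = 28*3 = 84 chips; eligible A, B, C
Layer 29-53: 25 each from B, C = 25*2 = 50 chips; eligible B, C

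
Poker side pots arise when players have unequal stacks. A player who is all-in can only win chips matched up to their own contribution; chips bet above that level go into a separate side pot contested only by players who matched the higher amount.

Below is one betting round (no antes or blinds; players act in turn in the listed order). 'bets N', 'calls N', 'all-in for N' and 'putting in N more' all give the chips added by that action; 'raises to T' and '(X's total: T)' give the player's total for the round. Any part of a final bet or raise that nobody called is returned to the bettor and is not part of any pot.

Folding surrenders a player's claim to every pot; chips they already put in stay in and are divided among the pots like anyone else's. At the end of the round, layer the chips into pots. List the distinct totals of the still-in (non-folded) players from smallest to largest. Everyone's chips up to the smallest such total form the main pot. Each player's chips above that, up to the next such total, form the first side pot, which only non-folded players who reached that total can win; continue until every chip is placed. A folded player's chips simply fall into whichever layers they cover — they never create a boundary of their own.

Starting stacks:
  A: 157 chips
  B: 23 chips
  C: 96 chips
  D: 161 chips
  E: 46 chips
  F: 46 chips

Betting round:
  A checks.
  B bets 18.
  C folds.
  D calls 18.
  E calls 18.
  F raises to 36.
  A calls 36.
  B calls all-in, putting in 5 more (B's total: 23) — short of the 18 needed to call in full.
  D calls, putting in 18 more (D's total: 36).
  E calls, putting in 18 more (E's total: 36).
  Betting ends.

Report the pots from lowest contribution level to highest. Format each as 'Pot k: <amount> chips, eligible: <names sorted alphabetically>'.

Contributions: A=36, B=23, D=36, E=36, F=36
Folded: C
Pot levels (distinct totals of non-folded players): 23, 36
Layer 1-23: 23 each from A, B, D, E, F = 23*5 = 115 chips; eligible A, B, D, E, F
Layer 24-36: 13 each from A, D, E, F = 13*4 = 52 chips; eligible A, D, E, F

Pot 1: 115 chips, eligible: A, B, D, E, F
Pot 2: 52 chips, eligible: A, D, E, F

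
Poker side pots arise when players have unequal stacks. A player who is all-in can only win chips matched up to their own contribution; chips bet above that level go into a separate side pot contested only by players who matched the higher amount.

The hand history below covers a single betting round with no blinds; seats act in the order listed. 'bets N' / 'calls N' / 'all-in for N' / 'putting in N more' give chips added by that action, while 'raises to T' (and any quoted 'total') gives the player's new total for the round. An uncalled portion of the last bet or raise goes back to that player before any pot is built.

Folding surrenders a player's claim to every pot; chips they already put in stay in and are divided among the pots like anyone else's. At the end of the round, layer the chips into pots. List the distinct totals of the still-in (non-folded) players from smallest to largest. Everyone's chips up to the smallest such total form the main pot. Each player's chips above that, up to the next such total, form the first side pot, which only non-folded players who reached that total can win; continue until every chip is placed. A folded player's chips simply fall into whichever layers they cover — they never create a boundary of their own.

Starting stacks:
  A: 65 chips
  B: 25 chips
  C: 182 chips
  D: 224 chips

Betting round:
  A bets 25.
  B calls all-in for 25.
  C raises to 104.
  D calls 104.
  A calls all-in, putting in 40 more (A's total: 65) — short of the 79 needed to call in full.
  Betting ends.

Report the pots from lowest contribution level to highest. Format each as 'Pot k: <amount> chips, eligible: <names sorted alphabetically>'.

Pot 1: 100 chips, eligible: A, B, C, D
Pot 2: 120 chips, eligible: A, C, D
Pot 3: 78 chips, eligible: C, D

Derivation:
Contributions: A=65, B=25, C=104, D=104
Pot levels (distinct totals of non-folded players): 25, 65, 104
Layer 1-25: 25 each from A, B, C, D = 25*4 = 100 chips; eligible A, B, C, D
Layer 26-65: 40 each from A, C, D = 40*3 = 120 chips; eligible A, C, D
Layer 66-104: 39 each from C, D = 39*2 = 78 chips; eligible C, D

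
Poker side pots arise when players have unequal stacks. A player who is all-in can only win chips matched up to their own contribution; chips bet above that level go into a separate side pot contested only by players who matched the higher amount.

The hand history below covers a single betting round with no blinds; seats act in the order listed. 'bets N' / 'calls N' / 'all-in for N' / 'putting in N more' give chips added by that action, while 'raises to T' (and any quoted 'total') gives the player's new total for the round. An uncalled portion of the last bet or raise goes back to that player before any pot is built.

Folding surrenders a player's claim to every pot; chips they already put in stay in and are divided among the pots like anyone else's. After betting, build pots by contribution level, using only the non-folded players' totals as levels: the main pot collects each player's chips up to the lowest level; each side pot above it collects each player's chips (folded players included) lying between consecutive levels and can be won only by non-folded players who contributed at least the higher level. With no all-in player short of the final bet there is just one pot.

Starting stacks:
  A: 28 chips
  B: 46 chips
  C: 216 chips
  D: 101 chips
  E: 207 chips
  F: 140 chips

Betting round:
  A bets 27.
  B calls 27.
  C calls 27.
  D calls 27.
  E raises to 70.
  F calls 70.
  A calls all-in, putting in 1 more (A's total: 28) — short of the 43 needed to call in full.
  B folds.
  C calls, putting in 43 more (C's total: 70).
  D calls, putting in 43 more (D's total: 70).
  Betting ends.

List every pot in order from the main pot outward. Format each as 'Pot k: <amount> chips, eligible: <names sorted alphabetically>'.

Pot 1: 167 chips, eligible: A, C, D, E, F
Pot 2: 168 chips, eligible: C, D, E, F

Derivation:
Contributions: A=28, B=27, C=70, D=70, E=70, F=70
Folded: B
Pot levels (distinct totals of non-folded players): 28, 70
Layer 1-28: A 28 + B 27 + C 28 + D 28 + E 28 + F 28 = 167 chips; eligible A, C, D, E, F
Layer 29-70: 42 each from C, D, E, F = 42*4 = 168 chips; eligible C, D, E, F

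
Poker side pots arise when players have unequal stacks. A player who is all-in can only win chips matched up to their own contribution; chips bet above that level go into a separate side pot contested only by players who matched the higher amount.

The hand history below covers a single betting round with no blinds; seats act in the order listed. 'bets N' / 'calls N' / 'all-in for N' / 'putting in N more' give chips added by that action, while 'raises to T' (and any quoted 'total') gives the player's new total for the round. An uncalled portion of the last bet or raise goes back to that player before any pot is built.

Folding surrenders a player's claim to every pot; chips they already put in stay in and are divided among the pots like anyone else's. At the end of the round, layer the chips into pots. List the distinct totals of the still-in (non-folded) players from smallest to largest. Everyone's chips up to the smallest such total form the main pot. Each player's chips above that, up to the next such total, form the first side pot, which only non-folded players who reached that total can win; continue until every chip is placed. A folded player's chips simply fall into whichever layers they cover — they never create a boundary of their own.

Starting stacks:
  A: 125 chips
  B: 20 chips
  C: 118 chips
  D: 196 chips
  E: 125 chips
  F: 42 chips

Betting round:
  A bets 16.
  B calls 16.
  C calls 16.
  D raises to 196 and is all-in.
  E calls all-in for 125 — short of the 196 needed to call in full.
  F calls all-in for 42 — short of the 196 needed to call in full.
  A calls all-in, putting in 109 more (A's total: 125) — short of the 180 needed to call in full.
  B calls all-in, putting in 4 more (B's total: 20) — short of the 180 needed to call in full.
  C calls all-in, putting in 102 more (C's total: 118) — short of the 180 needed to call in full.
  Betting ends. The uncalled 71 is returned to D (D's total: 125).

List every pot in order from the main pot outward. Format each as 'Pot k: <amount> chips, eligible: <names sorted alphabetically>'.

Contributions (after 71 returned to D): A=125, B=20, C=118, D=125, E=125, F=42
Pot levels (distinct totals of non-folded players): 20, 42, 118, 125
Layer 1-20: 20 each from A, B, C, D, E, F = 20*6 = 120 chips; eligible A, B, C, D, E, F
Layer 21-42: 22 each from A, C, D, E, F = 22*5 = 110 chips; eligible A, C, D, E, F
Layer 43-118: 76 each from A, C, D, E = 76*4 = 304 chips; eligible A, C, D, E
Layer 119-125: 7 each from A, D, E = 7*3 = 21 chips; eligible A, D, E

Pot 1: 120 chips, eligible: A, B, C, D, E, F
Pot 2: 110 chips, eligible: A, C, D, E, F
Pot 3: 304 chips, eligible: A, C, D, E
Pot 4: 21 chips, eligible: A, D, E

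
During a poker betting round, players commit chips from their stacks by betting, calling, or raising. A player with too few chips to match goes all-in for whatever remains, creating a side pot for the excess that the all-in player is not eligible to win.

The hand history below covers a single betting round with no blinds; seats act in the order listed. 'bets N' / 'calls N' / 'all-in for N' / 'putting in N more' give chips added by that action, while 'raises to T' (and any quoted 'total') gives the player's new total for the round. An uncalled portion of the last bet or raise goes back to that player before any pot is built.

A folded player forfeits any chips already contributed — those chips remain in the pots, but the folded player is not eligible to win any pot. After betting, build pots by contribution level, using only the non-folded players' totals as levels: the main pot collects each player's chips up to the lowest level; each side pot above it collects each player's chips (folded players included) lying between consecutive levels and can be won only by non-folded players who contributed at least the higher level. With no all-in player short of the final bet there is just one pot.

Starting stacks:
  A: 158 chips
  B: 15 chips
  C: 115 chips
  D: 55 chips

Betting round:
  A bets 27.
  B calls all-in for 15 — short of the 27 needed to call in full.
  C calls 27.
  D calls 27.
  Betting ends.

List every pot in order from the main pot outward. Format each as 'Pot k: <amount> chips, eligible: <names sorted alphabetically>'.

Contributions: A=27, B=15, C=27, D=27
Pot levels (distinct totals of non-folded players): 15, 27
Layer 1-15: 15 each from A, B, C, D = 15*4 = 60 chips; eligible A, B, C, D
Layer 16-27: 12 each from A, C, D = 12*3 = 36 chips; eligible A, C, D

Pot 1: 60 chips, eligible: A, B, C, D
Pot 2: 36 chips, eligible: A, C, D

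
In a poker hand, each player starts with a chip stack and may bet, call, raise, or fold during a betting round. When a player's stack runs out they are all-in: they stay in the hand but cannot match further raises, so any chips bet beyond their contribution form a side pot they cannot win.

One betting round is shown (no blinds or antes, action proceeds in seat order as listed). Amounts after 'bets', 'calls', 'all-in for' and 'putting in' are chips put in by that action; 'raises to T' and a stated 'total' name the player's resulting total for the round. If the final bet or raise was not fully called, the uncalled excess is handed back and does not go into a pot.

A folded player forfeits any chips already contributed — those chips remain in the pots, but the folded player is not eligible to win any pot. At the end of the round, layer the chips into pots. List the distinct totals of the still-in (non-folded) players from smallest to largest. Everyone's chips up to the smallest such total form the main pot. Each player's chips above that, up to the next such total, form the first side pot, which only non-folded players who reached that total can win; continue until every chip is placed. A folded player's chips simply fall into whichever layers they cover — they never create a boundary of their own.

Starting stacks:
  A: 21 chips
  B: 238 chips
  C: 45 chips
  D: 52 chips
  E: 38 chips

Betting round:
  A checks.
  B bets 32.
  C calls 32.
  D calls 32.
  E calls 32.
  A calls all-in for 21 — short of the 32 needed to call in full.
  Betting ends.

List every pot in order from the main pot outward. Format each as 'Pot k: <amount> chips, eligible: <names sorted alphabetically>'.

Contributions: A=21, B=32, C=32, D=32, E=32
Pot levels (distinct totals of non-folded players): 21, 32
Layer 1-21: 21 each from A, B, C, D, E = 21*5 = 105 chips; eligible A, B, C, D, E
Layer 22-32: 11 each from B, C, D, E = 11*4 = 44 chips; eligible B, C, D, E

Pot 1: 105 chips, eligible: A, B, C, D, E
Pot 2: 44 chips, eligible: B, C, D, E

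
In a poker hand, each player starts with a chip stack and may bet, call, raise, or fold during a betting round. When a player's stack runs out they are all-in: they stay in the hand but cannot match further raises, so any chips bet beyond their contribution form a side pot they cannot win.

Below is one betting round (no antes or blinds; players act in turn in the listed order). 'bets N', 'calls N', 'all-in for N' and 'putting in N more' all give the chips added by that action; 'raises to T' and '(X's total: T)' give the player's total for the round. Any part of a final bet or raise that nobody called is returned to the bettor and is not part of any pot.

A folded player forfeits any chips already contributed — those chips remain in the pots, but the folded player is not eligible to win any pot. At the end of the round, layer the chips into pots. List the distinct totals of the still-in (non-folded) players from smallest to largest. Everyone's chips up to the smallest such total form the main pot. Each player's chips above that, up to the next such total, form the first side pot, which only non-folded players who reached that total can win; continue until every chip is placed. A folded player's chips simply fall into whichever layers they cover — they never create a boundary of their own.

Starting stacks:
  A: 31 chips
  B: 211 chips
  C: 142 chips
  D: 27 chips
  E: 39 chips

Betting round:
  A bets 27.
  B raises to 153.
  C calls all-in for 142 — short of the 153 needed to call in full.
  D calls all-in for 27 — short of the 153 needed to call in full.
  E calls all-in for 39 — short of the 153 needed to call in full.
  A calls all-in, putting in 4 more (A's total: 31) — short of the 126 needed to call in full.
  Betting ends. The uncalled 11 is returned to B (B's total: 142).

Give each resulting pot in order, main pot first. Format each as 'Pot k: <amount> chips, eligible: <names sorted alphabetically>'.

Pot 1: 135 chips, eligible: A, B, C, D, E
Pot 2: 16 chips, eligible: A, B, C, E
Pot 3: 24 chips, eligible: B, C, E
Pot 4: 206 chips, eligible: B, C

Derivation:
Contributions (after 11 returned to B): A=31, B=142, C=142, D=27, E=39
Pot levels (distinct totals of non-folded players): 27, 31, 39, 142
Layer 1-27: 27 each from A, B, C, D, E = 27*5 = 135 chips; eligible A, B, C, D, E
Layer 28-31: 4 each from A, B, C, E = 4*4 = 16 chips; eligible A, B, C, E
Layer 32-39: 8 each from B, C, E = 8*3 = 24 chips; eligible B, C, E
Layer 40-142: 103 each from B, C = 103*2 = 206 chips; eligible B, C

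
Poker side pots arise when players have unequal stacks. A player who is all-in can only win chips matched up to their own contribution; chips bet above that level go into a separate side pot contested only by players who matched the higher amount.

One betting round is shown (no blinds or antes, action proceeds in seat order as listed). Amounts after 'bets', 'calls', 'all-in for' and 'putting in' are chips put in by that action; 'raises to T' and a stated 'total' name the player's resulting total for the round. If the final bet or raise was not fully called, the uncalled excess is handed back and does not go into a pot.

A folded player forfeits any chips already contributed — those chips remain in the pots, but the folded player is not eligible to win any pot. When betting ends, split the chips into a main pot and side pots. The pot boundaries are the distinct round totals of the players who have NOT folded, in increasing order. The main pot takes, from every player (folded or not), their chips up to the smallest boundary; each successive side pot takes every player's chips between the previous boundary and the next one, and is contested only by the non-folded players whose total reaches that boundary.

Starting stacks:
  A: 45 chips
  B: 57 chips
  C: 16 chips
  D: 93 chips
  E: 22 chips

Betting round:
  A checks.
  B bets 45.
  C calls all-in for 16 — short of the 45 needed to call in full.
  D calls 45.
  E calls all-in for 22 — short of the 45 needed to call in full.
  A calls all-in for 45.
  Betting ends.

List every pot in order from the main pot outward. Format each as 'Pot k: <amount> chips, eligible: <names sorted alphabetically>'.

Contributions: A=45, B=45, C=16, D=45, E=22
Pot levels (distinct totals of non-folded players): 16, 22, 45
Layer 1-16: 16 each from A, B, C, D, E = 16*5 = 80 chips; eligible A, B, C, D, E
Layer 17-22: 6 each from A, B, D, E = 6*4 = 24 chips; eligible A, B, D, E
Layer 23-45: 23 each from A, B, D = 23*3 = 69 chips; eligible A, B, D

Pot 1: 80 chips, eligible: A, B, C, D, E
Pot 2: 24 chips, eligible: A, B, D, E
Pot 3: 69 chips, eligible: A, B, D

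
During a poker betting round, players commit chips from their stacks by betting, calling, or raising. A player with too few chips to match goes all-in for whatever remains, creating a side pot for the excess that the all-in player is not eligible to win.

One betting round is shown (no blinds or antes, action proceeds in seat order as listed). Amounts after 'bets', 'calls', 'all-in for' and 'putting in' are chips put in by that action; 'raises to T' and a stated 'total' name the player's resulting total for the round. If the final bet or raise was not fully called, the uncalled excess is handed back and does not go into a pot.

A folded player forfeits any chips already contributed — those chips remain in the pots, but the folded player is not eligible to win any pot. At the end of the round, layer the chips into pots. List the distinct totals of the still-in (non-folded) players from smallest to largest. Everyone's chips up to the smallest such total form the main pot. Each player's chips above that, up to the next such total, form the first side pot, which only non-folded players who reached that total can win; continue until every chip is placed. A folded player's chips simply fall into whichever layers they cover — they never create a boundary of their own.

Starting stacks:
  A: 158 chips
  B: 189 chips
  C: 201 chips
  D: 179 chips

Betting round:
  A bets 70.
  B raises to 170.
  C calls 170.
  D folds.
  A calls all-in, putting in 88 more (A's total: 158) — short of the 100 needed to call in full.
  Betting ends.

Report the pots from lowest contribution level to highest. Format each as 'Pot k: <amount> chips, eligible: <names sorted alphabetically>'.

Pot 1: 474 chips, eligible: A, B, C
Pot 2: 24 chips, eligible: B, C

Derivation:
Contributions: A=158, B=170, C=170
Folded: D
Pot levels (distinct totals of non-folded players): 158, 170
Layer 1-158: 158 each from A, B, C = 158*3 = 474 chips; eligible A, B, C
Layer 159-170: 12 each from B, C = 12*2 = 24 chips; eligible B, C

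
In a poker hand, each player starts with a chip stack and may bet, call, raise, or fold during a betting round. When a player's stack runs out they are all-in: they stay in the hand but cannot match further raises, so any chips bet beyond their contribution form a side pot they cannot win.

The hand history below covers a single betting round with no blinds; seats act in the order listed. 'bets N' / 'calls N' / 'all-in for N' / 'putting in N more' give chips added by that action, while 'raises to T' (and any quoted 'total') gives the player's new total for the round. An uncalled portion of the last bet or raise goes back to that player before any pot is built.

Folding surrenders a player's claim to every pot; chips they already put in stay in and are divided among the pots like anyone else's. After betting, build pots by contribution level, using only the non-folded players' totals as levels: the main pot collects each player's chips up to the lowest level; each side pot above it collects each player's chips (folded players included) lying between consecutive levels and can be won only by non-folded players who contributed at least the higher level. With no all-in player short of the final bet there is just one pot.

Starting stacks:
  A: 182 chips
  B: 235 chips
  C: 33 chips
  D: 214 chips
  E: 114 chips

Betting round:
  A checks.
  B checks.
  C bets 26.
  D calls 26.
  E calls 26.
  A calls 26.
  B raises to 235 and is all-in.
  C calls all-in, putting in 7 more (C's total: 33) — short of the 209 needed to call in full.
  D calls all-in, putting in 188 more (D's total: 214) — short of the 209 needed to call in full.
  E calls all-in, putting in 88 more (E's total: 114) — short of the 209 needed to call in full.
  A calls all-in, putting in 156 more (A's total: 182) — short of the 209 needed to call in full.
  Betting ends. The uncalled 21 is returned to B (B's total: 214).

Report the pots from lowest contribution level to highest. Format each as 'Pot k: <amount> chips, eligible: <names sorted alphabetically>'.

Pot 1: 165 chips, eligible: A, B, C, D, E
Pot 2: 324 chips, eligible: A, B, D, E
Pot 3: 204 chips, eligible: A, B, D
Pot 4: 64 chips, eligible: B, D

Derivation:
Contributions (after 21 returned to B): A=182, B=214, C=33, D=214, E=114
Pot levels (distinct totals of non-folded players): 33, 114, 182, 214
Layer 1-33: 33 each from A, B, C, D, E = 33*5 = 165 chips; eligible A, B, C, D, E
Layer 34-114: 81 each from A, B, D, E = 81*4 = 324 chips; eligible A, B, D, E
Layer 115-182: 68 each from A, B, D = 68*3 = 204 chips; eligible A, B, D
Layer 183-214: 32 each from B, D = 32*2 = 64 chips; eligible B, D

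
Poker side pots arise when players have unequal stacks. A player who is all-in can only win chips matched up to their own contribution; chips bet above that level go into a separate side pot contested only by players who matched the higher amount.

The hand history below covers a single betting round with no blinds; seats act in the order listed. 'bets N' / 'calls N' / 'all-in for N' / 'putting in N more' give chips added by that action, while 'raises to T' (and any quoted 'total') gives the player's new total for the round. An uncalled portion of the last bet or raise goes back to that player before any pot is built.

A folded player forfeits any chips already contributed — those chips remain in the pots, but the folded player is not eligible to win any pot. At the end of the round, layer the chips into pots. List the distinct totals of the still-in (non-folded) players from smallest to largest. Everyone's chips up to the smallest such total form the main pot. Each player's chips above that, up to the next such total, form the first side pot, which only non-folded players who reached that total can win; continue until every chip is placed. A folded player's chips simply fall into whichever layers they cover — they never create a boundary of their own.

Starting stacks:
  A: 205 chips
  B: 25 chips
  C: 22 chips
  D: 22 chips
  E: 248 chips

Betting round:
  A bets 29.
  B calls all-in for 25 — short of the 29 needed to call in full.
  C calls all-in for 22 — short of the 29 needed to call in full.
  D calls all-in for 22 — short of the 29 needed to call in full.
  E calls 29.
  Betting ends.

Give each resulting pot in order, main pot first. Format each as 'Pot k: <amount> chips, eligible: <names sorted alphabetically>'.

Pot 1: 110 chips, eligible: A, B, C, D, E
Pot 2: 9 chips, eligible: A, B, E
Pot 3: 8 chips, eligible: A, E

Derivation:
Contributions: A=29, B=25, C=22, D=22, E=29
Pot levels (distinct totals of non-folded players): 22, 25, 29
Layer 1-22: 22 each from A, B, C, D, E = 22*5 = 110 chips; eligible A, B, C, D, E
Layer 23-25: 3 each from A, B, E = 3*3 = 9 chips; eligible A, B, E
Layer 26-29: 4 each from A, E = 4*2 = 8 chips; eligible A, E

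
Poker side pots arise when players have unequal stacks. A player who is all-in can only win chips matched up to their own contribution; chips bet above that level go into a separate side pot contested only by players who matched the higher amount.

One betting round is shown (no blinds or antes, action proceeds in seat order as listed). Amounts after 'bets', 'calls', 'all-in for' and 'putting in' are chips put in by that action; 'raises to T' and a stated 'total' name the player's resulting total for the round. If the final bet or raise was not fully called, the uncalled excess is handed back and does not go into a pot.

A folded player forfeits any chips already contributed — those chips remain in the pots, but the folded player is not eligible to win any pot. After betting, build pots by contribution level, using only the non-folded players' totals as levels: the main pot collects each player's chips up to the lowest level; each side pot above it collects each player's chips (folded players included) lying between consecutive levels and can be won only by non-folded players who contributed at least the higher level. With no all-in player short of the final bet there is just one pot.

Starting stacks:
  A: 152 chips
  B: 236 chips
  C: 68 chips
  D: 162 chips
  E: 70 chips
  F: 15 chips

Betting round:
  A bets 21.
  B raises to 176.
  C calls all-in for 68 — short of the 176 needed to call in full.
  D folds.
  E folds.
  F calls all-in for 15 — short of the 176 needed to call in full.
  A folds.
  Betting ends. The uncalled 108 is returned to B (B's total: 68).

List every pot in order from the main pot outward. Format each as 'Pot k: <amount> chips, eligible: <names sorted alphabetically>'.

Pot 1: 60 chips, eligible: B, C, F
Pot 2: 112 chips, eligible: B, C

Derivation:
Contributions (after 108 returned to B): A=21, B=68, C=68, F=15
Folded: A, D, E
Pot levels (distinct totals of non-folded players): 15, 68
Layer 1-15: 15 each from A, B, C, F = 15*4 = 60 chips; eligible B, C, F
Layer 16-68: A 6 + B 53 + C 53 = 112 chips; eligible B, C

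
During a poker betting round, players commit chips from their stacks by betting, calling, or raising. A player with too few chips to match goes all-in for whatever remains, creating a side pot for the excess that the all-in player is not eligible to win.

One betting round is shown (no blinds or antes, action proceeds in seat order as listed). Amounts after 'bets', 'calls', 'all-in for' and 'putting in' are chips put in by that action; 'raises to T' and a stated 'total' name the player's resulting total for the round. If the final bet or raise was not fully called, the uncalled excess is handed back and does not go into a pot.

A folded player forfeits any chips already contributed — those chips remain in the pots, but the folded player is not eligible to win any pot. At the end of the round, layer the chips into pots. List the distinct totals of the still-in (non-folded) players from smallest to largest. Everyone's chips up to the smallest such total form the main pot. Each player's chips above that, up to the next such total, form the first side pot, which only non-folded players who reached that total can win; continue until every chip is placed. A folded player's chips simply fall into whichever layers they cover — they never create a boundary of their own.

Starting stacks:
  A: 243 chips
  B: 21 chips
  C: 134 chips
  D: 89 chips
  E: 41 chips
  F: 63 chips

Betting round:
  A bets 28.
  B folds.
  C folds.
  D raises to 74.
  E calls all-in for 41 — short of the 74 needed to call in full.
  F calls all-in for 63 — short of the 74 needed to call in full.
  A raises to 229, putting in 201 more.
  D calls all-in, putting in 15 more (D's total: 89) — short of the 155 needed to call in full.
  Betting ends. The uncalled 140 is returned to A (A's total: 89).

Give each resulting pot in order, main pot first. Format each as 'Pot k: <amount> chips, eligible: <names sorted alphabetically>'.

Pot 1: 164 chips, eligible: A, D, E, F
Pot 2: 66 chips, eligible: A, D, F
Pot 3: 52 chips, eligible: A, D

Derivation:
Contributions (after 140 returned to A): A=89, D=89, E=41, F=63
Folded: B, C
Pot levels (distinct totals of non-folded players): 41, 63, 89
Layer 1-41: 41 each from A, D, E, F = 41*4 = 164 chips; eligible A, D, E, F
Layer 42-63: 22 each from A, D, F = 22*3 = 66 chips; eligible A, D, F
Layer 64-89: 26 each from A, D = 26*2 = 52 chips; eligible A, D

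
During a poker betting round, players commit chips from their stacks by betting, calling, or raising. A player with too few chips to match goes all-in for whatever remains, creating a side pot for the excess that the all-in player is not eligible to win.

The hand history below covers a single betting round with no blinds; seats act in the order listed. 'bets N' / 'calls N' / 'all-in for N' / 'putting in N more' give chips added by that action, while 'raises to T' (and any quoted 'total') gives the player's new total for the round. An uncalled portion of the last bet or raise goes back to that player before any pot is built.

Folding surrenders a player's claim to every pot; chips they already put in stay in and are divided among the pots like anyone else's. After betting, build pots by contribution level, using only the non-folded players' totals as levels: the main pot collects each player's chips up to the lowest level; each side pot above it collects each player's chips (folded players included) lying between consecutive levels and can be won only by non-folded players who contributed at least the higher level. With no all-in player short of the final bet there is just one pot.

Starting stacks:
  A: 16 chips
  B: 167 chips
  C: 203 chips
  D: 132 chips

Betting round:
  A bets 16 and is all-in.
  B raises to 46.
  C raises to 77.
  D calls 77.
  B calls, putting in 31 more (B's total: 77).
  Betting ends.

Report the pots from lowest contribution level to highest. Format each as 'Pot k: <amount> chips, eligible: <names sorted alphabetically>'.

Pot 1: 64 chips, eligible: A, B, C, D
Pot 2: 183 chips, eligible: B, C, D

Derivation:
Contributions: A=16, B=77, C=77, D=77
Pot levels (distinct totals of non-folded players): 16, 77
Layer 1-16: 16 each from A, B, C, D = 16*4 = 64 chips; eligible A, B, C, D
Layer 17-77: 61 each from B, C, D = 61*3 = 183 chips; eligible B, C, D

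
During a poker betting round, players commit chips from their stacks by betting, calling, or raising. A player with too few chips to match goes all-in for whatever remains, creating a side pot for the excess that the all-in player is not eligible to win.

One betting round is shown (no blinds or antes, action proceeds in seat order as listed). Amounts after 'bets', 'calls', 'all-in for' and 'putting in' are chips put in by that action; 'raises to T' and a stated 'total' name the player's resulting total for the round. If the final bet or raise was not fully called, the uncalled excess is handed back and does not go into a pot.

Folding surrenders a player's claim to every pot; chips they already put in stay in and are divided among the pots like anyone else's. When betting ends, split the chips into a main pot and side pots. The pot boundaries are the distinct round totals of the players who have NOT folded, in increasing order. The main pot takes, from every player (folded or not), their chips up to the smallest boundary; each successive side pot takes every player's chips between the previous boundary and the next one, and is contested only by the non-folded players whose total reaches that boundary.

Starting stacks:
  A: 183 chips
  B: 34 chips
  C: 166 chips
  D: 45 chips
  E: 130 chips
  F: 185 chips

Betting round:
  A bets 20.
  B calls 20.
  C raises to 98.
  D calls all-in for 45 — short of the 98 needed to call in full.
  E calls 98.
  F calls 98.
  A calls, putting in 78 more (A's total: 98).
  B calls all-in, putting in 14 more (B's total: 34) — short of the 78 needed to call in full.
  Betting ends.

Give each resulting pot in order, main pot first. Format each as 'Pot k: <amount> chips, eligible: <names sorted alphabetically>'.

Contributions: A=98, B=34, C=98, D=45, E=98, F=98
Pot levels (distinct totals of non-folded players): 34, 45, 98
Layer 1-34: 34 each from A, B, C, D, E, F = 34*6 = 204 chips; eligible A, B, C, D, E, F
Layer 35-45: 11 each from A, C, D, E, F = 11*5 = 55 chips; eligible A, C, D, E, F
Layer 46-98: 53 each from A, C, E, F = 53*4 = 212 chips; eligible A, C, E, F

Pot 1: 204 chips, eligible: A, B, C, D, E, F
Pot 2: 55 chips, eligible: A, C, D, E, F
Pot 3: 212 chips, eligible: A, C, E, F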